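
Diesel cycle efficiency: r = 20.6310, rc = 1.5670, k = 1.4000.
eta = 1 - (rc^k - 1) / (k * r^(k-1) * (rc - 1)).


r^(k-1) = 3.3559
rc^k = 1.8754
eta = 0.6714 = 67.1381%

67.1381%


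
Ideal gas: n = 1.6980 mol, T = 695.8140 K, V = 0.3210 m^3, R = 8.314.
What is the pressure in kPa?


P = nRT/V = 1.6980 * 8.314 * 695.8140 / 0.3210
= 9822.9259 / 0.3210 = 30601.0153 Pa = 30.6010 kPa

30.6010 kPa


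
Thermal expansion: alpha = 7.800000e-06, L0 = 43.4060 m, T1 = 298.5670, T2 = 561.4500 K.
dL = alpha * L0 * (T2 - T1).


dT = 262.8830 K
dL = 7.800000e-06 * 43.4060 * 262.8830 = 0.089003 m
L_final = 43.495003 m

dL = 0.089003 m


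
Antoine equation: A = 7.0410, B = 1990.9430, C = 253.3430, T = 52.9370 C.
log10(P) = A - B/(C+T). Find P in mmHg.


C+T = 306.2800
B/(C+T) = 6.5004
log10(P) = 7.0410 - 6.5004 = 0.5406
P = 10^0.5406 = 3.4721 mmHg

3.4721 mmHg


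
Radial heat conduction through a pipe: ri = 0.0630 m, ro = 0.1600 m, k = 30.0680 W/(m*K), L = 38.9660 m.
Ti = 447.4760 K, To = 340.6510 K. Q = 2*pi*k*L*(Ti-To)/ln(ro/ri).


dT = 106.8250 K
ln(ro/ri) = 0.9320
Q = 2*pi*30.0680*38.9660*106.8250 / 0.9320 = 843740.7234 W

843740.7234 W


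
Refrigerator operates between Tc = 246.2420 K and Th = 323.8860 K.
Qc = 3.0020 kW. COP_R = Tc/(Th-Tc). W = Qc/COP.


COP = 246.2420 / 77.6440 = 3.1714
W = 3.0020 / 3.1714 = 0.9466 kW

COP = 3.1714, W = 0.9466 kW


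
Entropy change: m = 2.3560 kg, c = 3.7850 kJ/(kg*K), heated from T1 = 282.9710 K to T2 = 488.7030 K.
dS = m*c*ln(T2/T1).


T2/T1 = 1.7270
ln(T2/T1) = 0.5464
dS = 2.3560 * 3.7850 * 0.5464 = 4.8726 kJ/K

4.8726 kJ/K


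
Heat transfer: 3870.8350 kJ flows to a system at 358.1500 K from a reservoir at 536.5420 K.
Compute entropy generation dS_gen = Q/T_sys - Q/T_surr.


dS_sys = 3870.8350/358.1500 = 10.8079 kJ/K
dS_surr = -3870.8350/536.5420 = -7.2144 kJ/K
dS_gen = 10.8079 - 7.2144 = 3.5934 kJ/K (irreversible)

dS_gen = 3.5934 kJ/K, irreversible


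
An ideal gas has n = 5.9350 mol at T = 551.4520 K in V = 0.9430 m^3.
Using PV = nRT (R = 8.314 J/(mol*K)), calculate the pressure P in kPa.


P = nRT/V = 5.9350 * 8.314 * 551.4520 / 0.9430
= 27210.6214 / 0.9430 = 28855.3779 Pa = 28.8554 kPa

28.8554 kPa


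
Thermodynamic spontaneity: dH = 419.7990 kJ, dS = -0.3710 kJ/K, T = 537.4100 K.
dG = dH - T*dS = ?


T*dS = 537.4100 * -0.3710 = -199.3791 kJ
dG = 419.7990 + 199.3791 = 619.1781 kJ (non-spontaneous)

dG = 619.1781 kJ, non-spontaneous


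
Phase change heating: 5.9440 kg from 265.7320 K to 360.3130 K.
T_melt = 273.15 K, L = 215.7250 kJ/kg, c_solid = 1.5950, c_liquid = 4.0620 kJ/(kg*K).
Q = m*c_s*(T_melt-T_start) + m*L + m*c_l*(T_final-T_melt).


Q1 (sensible, solid) = 5.9440 * 1.5950 * 7.4180 = 70.3277 kJ
Q2 (latent) = 5.9440 * 215.7250 = 1282.2694 kJ
Q3 (sensible, liquid) = 5.9440 * 4.0620 * 87.1630 = 2104.5095 kJ
Q_total = 3457.1066 kJ

3457.1066 kJ


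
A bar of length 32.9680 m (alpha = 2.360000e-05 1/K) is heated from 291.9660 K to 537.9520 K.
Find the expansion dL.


dT = 245.9860 K
dL = 2.360000e-05 * 32.9680 * 245.9860 = 0.191388 m
L_final = 33.159388 m

dL = 0.191388 m


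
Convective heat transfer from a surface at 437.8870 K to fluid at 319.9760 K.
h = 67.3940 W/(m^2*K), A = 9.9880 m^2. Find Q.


dT = 117.9110 K
Q = 67.3940 * 9.9880 * 117.9110 = 79369.5814 W

79369.5814 W


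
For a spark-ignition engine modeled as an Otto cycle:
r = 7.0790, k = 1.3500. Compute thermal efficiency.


r^(k-1) = 1.9838
eta = 1 - 1/1.9838 = 0.4959 = 49.5908%

49.5908%


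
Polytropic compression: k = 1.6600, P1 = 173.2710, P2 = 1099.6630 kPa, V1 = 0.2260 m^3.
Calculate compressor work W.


(k-1)/k = 0.3976
(P2/P1)^exp = 2.0849
W = 2.5152 * 173.2710 * 0.2260 * (2.0849 - 1) = 106.8507 kJ

106.8507 kJ


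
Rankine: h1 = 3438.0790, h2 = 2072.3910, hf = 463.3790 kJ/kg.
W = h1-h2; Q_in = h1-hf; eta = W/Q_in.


W = 1365.6880 kJ/kg
Q_in = 2974.7000 kJ/kg
eta = 0.4591 = 45.9101%

eta = 45.9101%


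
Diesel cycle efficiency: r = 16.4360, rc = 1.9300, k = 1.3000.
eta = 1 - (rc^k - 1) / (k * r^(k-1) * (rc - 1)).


r^(k-1) = 2.3160
rc^k = 2.3508
eta = 0.5176 = 51.7562%

51.7562%


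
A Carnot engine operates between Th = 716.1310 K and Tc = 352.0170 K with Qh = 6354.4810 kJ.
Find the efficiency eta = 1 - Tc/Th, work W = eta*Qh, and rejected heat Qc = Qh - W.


eta = 1 - 352.0170/716.1310 = 0.5084
W = 0.5084 * 6354.4810 = 3230.9110 kJ
Qc = 6354.4810 - 3230.9110 = 3123.5700 kJ

eta = 50.8446%, W = 3230.9110 kJ, Qc = 3123.5700 kJ


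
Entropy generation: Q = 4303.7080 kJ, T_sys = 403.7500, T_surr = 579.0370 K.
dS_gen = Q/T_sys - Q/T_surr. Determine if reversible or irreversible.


dS_sys = 4303.7080/403.7500 = 10.6593 kJ/K
dS_surr = -4303.7080/579.0370 = -7.4325 kJ/K
dS_gen = 10.6593 - 7.4325 = 3.2268 kJ/K (irreversible)

dS_gen = 3.2268 kJ/K, irreversible


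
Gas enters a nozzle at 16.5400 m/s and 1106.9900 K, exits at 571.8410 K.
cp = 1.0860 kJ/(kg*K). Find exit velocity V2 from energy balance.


dT = 535.1490 K
2*cp*1000*dT = 1162343.6280
V1^2 = 273.5716
V2 = sqrt(1162617.1996) = 1078.2473 m/s

1078.2473 m/s


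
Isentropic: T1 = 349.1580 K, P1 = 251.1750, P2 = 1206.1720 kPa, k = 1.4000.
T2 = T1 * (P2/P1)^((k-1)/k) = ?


(k-1)/k = 0.2857
(P2/P1)^exp = 1.5657
T2 = 349.1580 * 1.5657 = 546.6597 K

546.6597 K


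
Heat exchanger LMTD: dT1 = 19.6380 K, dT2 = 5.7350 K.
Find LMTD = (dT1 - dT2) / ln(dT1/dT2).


dT1/dT2 = 3.4242
ln(dT1/dT2) = 1.2309
LMTD = 13.9030 / 1.2309 = 11.2952 K

11.2952 K


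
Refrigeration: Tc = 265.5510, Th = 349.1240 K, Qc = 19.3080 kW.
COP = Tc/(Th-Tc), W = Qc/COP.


COP = 265.5510 / 83.5730 = 3.1775
W = 19.3080 / 3.1775 = 6.0765 kW

COP = 3.1775, W = 6.0765 kW


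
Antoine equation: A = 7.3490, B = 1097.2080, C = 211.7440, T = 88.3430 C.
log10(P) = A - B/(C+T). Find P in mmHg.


C+T = 300.0870
B/(C+T) = 3.6563
log10(P) = 7.3490 - 3.6563 = 3.6927
P = 10^3.6927 = 4928.3362 mmHg

4928.3362 mmHg


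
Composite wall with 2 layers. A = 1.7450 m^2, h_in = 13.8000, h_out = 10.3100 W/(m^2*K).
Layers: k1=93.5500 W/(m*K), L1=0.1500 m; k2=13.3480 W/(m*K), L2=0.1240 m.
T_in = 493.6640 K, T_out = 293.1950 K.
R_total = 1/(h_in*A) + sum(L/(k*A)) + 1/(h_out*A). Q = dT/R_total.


R_conv_in = 1/(13.8000*1.7450) = 0.0415
R_1 = 0.1500/(93.5500*1.7450) = 0.0009
R_2 = 0.1240/(13.3480*1.7450) = 0.0053
R_conv_out = 1/(10.3100*1.7450) = 0.0556
R_total = 0.1034 K/W
Q = 200.4690 / 0.1034 = 1939.6621 W

R_total = 0.1034 K/W, Q = 1939.6621 W


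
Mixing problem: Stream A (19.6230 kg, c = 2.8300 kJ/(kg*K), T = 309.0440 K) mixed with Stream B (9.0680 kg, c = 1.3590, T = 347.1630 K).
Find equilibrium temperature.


num = 21440.4009
den = 67.8565
Tf = 315.9668 K

315.9668 K


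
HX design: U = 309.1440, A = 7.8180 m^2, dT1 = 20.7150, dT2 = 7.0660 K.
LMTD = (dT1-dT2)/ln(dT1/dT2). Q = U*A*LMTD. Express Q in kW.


LMTD = 12.6901 K
Q = 309.1440 * 7.8180 * 12.6901 = 30670.5282 W = 30.6705 kW

30.6705 kW


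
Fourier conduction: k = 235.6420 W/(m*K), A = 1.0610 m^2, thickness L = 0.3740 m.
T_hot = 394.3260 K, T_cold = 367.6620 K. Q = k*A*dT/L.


dT = 26.6640 K
Q = 235.6420 * 1.0610 * 26.6640 / 0.3740 = 17824.6817 W

17824.6817 W


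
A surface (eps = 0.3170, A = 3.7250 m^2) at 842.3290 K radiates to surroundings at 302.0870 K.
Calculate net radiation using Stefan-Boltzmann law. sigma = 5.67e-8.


T^4 = 5.0342e+11
Tsurr^4 = 8.3278e+09
Q = 0.3170 * 5.67e-8 * 3.7250 * 4.9509e+11 = 33147.5326 W

33147.5326 W


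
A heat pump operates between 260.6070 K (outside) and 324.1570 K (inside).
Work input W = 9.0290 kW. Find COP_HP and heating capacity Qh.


COP = 324.1570 / 63.5500 = 5.1008
Qh = 5.1008 * 9.0290 = 46.0553 kW

COP = 5.1008, Qh = 46.0553 kW


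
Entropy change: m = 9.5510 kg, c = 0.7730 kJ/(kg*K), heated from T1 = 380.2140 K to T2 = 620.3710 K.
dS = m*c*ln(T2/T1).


T2/T1 = 1.6316
ln(T2/T1) = 0.4896
dS = 9.5510 * 0.7730 * 0.4896 = 3.6146 kJ/K

3.6146 kJ/K


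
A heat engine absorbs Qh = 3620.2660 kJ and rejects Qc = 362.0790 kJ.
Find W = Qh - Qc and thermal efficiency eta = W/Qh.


W = 3620.2660 - 362.0790 = 3258.1870 kJ
eta = 3258.1870 / 3620.2660 = 0.9000 = 89.9986%

W = 3258.1870 kJ, eta = 89.9986%


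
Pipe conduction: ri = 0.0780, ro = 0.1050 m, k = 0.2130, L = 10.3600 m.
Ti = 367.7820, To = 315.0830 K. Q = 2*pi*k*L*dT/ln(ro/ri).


dT = 52.6990 K
ln(ro/ri) = 0.2973
Q = 2*pi*0.2130*10.3600*52.6990 / 0.2973 = 2458.0885 W

2458.0885 W


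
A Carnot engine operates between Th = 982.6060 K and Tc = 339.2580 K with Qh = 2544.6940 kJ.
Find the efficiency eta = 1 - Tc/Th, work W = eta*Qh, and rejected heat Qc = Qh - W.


eta = 1 - 339.2580/982.6060 = 0.6547
W = 0.6547 * 2544.6940 = 1666.1040 kJ
Qc = 2544.6940 - 1666.1040 = 878.5900 kJ

eta = 65.4736%, W = 1666.1040 kJ, Qc = 878.5900 kJ


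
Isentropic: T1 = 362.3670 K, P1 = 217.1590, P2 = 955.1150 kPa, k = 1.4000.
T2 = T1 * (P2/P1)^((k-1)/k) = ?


(k-1)/k = 0.2857
(P2/P1)^exp = 1.5268
T2 = 362.3670 * 1.5268 = 553.2766 K

553.2766 K


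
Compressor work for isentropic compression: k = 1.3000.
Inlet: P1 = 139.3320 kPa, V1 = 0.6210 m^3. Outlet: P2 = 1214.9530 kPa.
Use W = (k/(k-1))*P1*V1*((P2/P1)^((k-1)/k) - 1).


(k-1)/k = 0.2308
(P2/P1)^exp = 1.6483
W = 4.3333 * 139.3320 * 0.6210 * (1.6483 - 1) = 243.0811 kJ

243.0811 kJ


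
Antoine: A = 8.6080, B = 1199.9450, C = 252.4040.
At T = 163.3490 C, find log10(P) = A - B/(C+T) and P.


C+T = 415.7530
B/(C+T) = 2.8862
log10(P) = 8.6080 - 2.8862 = 5.7218
P = 10^5.7218 = 526990.9383 mmHg

526990.9383 mmHg


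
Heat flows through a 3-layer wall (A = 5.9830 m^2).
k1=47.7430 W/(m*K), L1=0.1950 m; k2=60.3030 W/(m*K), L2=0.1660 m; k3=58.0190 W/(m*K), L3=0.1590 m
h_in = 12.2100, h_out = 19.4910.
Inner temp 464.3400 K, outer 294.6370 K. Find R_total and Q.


R_conv_in = 1/(12.2100*5.9830) = 0.0137
R_1 = 0.1950/(47.7430*5.9830) = 0.0007
R_2 = 0.1660/(60.3030*5.9830) = 0.0005
R_3 = 0.1590/(58.0190*5.9830) = 0.0005
R_conv_out = 1/(19.4910*5.9830) = 0.0086
R_total = 0.0239 K/W
Q = 169.7030 / 0.0239 = 7111.0007 W

R_total = 0.0239 K/W, Q = 7111.0007 W


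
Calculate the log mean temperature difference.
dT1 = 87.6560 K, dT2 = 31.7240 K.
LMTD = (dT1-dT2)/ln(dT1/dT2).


dT1/dT2 = 2.7631
ln(dT1/dT2) = 1.0163
LMTD = 55.9320 / 1.0163 = 55.0324 K

55.0324 K


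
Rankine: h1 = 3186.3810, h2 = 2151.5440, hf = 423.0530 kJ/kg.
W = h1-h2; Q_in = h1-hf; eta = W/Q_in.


W = 1034.8370 kJ/kg
Q_in = 2763.3280 kJ/kg
eta = 0.3745 = 37.4489%

eta = 37.4489%


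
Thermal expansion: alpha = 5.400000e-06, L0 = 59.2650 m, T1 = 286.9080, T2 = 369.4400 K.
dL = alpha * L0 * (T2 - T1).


dT = 82.5320 K
dL = 5.400000e-06 * 59.2650 * 82.5320 = 0.026413 m
L_final = 59.291413 m

dL = 0.026413 m


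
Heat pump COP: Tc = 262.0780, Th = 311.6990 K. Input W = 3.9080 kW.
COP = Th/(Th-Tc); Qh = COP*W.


COP = 311.6990 / 49.6210 = 6.2816
Qh = 6.2816 * 3.9080 = 24.5485 kW

COP = 6.2816, Qh = 24.5485 kW


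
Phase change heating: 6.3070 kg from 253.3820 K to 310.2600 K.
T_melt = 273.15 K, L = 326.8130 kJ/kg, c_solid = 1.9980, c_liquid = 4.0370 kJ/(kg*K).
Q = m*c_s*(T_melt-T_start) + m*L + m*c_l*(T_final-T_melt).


Q1 (sensible, solid) = 6.3070 * 1.9980 * 19.7680 = 249.1042 kJ
Q2 (latent) = 6.3070 * 326.8130 = 2061.2096 kJ
Q3 (sensible, liquid) = 6.3070 * 4.0370 * 37.1100 = 944.8710 kJ
Q_total = 3255.1848 kJ

3255.1848 kJ


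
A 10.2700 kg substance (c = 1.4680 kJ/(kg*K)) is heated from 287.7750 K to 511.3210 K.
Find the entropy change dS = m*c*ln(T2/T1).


T2/T1 = 1.7768
ln(T2/T1) = 0.5748
dS = 10.2700 * 1.4680 * 0.5748 = 8.6662 kJ/K

8.6662 kJ/K


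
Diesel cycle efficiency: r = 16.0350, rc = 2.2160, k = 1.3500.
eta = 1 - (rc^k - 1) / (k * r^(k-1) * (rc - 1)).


r^(k-1) = 2.6410
rc^k = 2.9277
eta = 0.5554 = 55.5382%

55.5382%


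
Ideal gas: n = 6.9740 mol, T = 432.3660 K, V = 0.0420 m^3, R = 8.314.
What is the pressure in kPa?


P = nRT/V = 6.9740 * 8.314 * 432.3660 / 0.0420
= 25069.3745 / 0.0420 = 596889.8691 Pa = 596.8899 kPa

596.8899 kPa


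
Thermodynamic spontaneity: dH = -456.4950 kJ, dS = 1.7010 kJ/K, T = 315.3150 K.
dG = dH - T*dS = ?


T*dS = 315.3150 * 1.7010 = 536.3508 kJ
dG = -456.4950 - 536.3508 = -992.8458 kJ (spontaneous)

dG = -992.8458 kJ, spontaneous


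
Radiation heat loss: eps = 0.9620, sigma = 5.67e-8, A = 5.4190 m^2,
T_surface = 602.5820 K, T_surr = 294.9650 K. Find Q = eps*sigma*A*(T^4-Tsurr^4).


T^4 = 1.3185e+11
Tsurr^4 = 7.5698e+09
Q = 0.9620 * 5.67e-8 * 5.4190 * 1.2428e+11 = 36733.5511 W

36733.5511 W


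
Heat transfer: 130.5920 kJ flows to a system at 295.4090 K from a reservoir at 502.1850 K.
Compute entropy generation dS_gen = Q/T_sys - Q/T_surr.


dS_sys = 130.5920/295.4090 = 0.4421 kJ/K
dS_surr = -130.5920/502.1850 = -0.2600 kJ/K
dS_gen = 0.4421 - 0.2600 = 0.1820 kJ/K (irreversible)

dS_gen = 0.1820 kJ/K, irreversible


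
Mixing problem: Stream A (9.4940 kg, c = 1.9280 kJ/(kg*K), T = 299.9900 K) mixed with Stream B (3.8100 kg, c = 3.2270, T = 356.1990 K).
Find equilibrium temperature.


num = 9870.5670
den = 30.5993
Tf = 322.5749 K

322.5749 K


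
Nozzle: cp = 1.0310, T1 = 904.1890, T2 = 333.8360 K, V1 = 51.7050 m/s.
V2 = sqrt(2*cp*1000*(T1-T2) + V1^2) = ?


dT = 570.3530 K
2*cp*1000*dT = 1176067.8860
V1^2 = 2673.4070
V2 = sqrt(1178741.2930) = 1085.6985 m/s

1085.6985 m/s


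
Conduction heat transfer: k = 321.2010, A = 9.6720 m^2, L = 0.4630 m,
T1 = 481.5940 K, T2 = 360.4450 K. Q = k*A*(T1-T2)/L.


dT = 121.1490 K
Q = 321.2010 * 9.6720 * 121.1490 / 0.4630 = 812890.4459 W

812890.4459 W


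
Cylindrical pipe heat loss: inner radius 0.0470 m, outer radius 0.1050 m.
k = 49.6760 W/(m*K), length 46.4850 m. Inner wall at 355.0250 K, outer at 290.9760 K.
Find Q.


dT = 64.0490 K
ln(ro/ri) = 0.8038
Q = 2*pi*49.6760*46.4850*64.0490 / 0.8038 = 1156103.6857 W

1156103.6857 W


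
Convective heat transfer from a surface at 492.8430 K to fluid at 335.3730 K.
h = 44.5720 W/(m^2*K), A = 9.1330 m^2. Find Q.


dT = 157.4700 K
Q = 44.5720 * 9.1330 * 157.4700 = 64102.2697 W

64102.2697 W


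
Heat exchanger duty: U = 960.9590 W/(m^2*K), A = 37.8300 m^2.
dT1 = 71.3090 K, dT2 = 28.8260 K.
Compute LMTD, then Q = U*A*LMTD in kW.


LMTD = 46.9039 K
Q = 960.9590 * 37.8300 * 46.9039 = 1705102.6654 W = 1705.1027 kW

1705.1027 kW


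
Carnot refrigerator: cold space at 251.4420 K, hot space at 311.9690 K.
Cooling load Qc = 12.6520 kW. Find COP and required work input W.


COP = 251.4420 / 60.5270 = 4.1542
W = 12.6520 / 4.1542 = 3.0456 kW

COP = 4.1542, W = 3.0456 kW


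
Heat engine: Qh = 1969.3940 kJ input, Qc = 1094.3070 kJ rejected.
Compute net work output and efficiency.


W = 1969.3940 - 1094.3070 = 875.0870 kJ
eta = 875.0870 / 1969.3940 = 0.4443 = 44.4343%

W = 875.0870 kJ, eta = 44.4343%


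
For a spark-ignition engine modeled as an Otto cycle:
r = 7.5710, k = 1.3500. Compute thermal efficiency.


r^(k-1) = 2.0310
eta = 1 - 1/2.0310 = 0.5076 = 50.7625%

50.7625%


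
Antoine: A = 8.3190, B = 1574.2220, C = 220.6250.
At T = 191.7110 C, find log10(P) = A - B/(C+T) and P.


C+T = 412.3360
B/(C+T) = 3.8178
log10(P) = 8.3190 - 3.8178 = 4.5012
P = 10^4.5012 = 31709.2794 mmHg

31709.2794 mmHg


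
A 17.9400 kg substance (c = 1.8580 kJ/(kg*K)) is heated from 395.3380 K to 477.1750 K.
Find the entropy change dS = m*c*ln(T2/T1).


T2/T1 = 1.2070
ln(T2/T1) = 0.1881
dS = 17.9400 * 1.8580 * 0.1881 = 6.2713 kJ/K

6.2713 kJ/K


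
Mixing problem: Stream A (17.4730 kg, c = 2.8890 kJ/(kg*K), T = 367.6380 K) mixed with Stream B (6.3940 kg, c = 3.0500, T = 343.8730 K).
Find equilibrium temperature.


num = 25264.2894
den = 69.9812
Tf = 361.0154 K

361.0154 K


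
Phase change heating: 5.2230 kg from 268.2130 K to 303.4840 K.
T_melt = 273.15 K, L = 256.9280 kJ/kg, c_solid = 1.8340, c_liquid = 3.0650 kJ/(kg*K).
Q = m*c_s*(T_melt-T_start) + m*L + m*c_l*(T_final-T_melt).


Q1 (sensible, solid) = 5.2230 * 1.8340 * 4.9370 = 47.2914 kJ
Q2 (latent) = 5.2230 * 256.9280 = 1341.9349 kJ
Q3 (sensible, liquid) = 5.2230 * 3.0650 * 30.3340 = 485.6017 kJ
Q_total = 1874.8281 kJ

1874.8281 kJ


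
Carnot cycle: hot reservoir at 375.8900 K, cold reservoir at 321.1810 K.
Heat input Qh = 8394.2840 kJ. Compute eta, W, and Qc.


eta = 1 - 321.1810/375.8900 = 0.1455
W = 0.1455 * 8394.2840 = 1221.7481 kJ
Qc = 8394.2840 - 1221.7481 = 7172.5359 kJ

eta = 14.5545%, W = 1221.7481 kJ, Qc = 7172.5359 kJ


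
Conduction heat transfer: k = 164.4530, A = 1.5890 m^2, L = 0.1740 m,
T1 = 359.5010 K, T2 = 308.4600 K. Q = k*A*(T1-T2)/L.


dT = 51.0410 K
Q = 164.4530 * 1.5890 * 51.0410 / 0.1740 = 76654.1415 W

76654.1415 W


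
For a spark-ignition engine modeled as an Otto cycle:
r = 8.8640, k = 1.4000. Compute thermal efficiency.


r^(k-1) = 2.3936
eta = 1 - 1/2.3936 = 0.5822 = 58.2220%

58.2220%


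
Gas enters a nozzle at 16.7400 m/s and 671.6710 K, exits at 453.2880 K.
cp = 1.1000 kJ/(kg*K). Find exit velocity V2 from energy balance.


dT = 218.3830 K
2*cp*1000*dT = 480442.6000
V1^2 = 280.2276
V2 = sqrt(480722.8276) = 693.3418 m/s

693.3418 m/s


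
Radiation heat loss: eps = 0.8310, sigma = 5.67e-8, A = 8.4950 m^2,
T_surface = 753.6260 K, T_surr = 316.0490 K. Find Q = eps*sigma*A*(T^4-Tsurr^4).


T^4 = 3.2257e+11
Tsurr^4 = 9.9774e+09
Q = 0.8310 * 5.67e-8 * 8.4950 * 3.1259e+11 = 125119.6878 W

125119.6878 W


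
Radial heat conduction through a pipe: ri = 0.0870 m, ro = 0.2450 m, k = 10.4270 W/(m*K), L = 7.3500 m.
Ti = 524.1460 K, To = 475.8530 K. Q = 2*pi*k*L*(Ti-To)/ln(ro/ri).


dT = 48.2930 K
ln(ro/ri) = 1.0354
Q = 2*pi*10.4270*7.3500*48.2930 / 1.0354 = 22460.7131 W

22460.7131 W


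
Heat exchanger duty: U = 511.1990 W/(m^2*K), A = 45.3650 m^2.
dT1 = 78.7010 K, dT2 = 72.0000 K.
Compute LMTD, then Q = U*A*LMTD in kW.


LMTD = 75.3008 K
Q = 511.1990 * 45.3650 * 75.3008 = 1746266.7190 W = 1746.2667 kW

1746.2667 kW


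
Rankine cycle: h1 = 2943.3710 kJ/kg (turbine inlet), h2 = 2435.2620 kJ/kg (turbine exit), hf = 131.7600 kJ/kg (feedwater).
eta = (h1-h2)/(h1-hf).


W = 508.1090 kJ/kg
Q_in = 2811.6110 kJ/kg
eta = 0.1807 = 18.0718%

eta = 18.0718%


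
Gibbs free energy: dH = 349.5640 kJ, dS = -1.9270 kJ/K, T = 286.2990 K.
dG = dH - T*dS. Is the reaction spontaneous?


T*dS = 286.2990 * -1.9270 = -551.6982 kJ
dG = 349.5640 + 551.6982 = 901.2622 kJ (non-spontaneous)

dG = 901.2622 kJ, non-spontaneous


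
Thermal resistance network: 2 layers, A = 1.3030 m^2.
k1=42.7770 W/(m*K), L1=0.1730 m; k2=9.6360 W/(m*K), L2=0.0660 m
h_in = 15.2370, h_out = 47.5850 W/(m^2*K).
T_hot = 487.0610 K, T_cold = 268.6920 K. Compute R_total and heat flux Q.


R_conv_in = 1/(15.2370*1.3030) = 0.0504
R_1 = 0.1730/(42.7770*1.3030) = 0.0031
R_2 = 0.0660/(9.6360*1.3030) = 0.0053
R_conv_out = 1/(47.5850*1.3030) = 0.0161
R_total = 0.0749 K/W
Q = 218.3690 / 0.0749 = 2917.1602 W

R_total = 0.0749 K/W, Q = 2917.1602 W


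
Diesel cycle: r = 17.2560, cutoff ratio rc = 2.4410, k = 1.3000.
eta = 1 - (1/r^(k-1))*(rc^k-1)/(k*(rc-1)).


r^(k-1) = 2.3501
rc^k = 3.1903
eta = 0.5025 = 50.2465%

50.2465%


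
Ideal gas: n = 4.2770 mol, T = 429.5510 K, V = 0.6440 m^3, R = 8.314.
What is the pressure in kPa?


P = nRT/V = 4.2770 * 8.314 * 429.5510 / 0.6440
= 15274.3946 / 0.6440 = 23718.0040 Pa = 23.7180 kPa

23.7180 kPa


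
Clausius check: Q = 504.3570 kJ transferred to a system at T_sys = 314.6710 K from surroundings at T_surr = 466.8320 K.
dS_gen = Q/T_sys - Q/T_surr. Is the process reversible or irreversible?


dS_sys = 504.3570/314.6710 = 1.6028 kJ/K
dS_surr = -504.3570/466.8320 = -1.0804 kJ/K
dS_gen = 1.6028 - 1.0804 = 0.5224 kJ/K (irreversible)

dS_gen = 0.5224 kJ/K, irreversible


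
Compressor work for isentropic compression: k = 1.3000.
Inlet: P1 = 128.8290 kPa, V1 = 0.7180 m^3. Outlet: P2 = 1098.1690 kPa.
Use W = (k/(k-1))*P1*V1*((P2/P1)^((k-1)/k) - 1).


(k-1)/k = 0.2308
(P2/P1)^exp = 1.6397
W = 4.3333 * 128.8290 * 0.7180 * (1.6397 - 1) = 256.4144 kJ

256.4144 kJ


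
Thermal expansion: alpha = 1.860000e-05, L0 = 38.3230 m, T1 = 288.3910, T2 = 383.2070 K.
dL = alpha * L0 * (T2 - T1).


dT = 94.8160 K
dL = 1.860000e-05 * 38.3230 * 94.8160 = 0.067586 m
L_final = 38.390586 m

dL = 0.067586 m


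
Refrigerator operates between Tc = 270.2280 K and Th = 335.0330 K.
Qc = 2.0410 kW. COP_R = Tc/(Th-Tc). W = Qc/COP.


COP = 270.2280 / 64.8050 = 4.1699
W = 2.0410 / 4.1699 = 0.4895 kW

COP = 4.1699, W = 0.4895 kW


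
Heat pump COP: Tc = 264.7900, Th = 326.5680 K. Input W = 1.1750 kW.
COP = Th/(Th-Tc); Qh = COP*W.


COP = 326.5680 / 61.7780 = 5.2862
Qh = 5.2862 * 1.1750 = 6.2112 kW

COP = 5.2862, Qh = 6.2112 kW


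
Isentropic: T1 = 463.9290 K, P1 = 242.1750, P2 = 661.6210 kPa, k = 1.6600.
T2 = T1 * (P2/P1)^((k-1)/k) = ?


(k-1)/k = 0.3976
(P2/P1)^exp = 1.4912
T2 = 463.9290 * 1.4912 = 691.8178 K

691.8178 K


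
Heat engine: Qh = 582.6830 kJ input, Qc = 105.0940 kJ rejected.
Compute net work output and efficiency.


W = 582.6830 - 105.0940 = 477.5890 kJ
eta = 477.5890 / 582.6830 = 0.8196 = 81.9638%

W = 477.5890 kJ, eta = 81.9638%


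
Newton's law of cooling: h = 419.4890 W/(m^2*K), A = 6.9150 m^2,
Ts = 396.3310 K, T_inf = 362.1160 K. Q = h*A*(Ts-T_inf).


dT = 34.2150 K
Q = 419.4890 * 6.9150 * 34.2150 = 99249.7236 W

99249.7236 W


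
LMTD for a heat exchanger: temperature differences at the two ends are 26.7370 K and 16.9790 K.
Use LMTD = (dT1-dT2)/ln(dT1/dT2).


dT1/dT2 = 1.5747
ln(dT1/dT2) = 0.4541
LMTD = 9.7580 / 0.4541 = 21.4900 K

21.4900 K


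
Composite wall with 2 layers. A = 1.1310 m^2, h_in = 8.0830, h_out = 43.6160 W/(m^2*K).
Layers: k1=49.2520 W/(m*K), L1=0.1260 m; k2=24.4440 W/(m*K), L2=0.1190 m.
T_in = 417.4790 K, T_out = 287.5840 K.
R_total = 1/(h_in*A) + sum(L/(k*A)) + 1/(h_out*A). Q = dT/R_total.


R_conv_in = 1/(8.0830*1.1310) = 0.1094
R_1 = 0.1260/(49.2520*1.1310) = 0.0023
R_2 = 0.1190/(24.4440*1.1310) = 0.0043
R_conv_out = 1/(43.6160*1.1310) = 0.0203
R_total = 0.1362 K/W
Q = 129.8950 / 0.1362 = 953.5335 W

R_total = 0.1362 K/W, Q = 953.5335 W


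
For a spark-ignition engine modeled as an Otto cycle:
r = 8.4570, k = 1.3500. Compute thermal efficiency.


r^(k-1) = 2.1112
eta = 1 - 1/2.1112 = 0.5263 = 52.6332%

52.6332%


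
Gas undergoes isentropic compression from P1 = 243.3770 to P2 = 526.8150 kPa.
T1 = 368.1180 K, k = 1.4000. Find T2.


(k-1)/k = 0.2857
(P2/P1)^exp = 1.2469
T2 = 368.1180 * 1.2469 = 458.9966 K

458.9966 K


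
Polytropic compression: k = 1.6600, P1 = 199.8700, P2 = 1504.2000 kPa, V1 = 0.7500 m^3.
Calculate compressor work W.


(k-1)/k = 0.3976
(P2/P1)^exp = 2.2311
W = 2.5152 * 199.8700 * 0.7500 * (2.2311 - 1) = 464.1430 kJ

464.1430 kJ


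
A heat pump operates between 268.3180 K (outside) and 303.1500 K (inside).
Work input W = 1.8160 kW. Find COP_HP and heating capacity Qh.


COP = 303.1500 / 34.8320 = 8.7032
Qh = 8.7032 * 1.8160 = 15.8050 kW

COP = 8.7032, Qh = 15.8050 kW


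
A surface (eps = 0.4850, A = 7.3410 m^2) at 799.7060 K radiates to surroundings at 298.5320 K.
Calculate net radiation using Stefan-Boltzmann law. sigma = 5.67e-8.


T^4 = 4.0900e+11
Tsurr^4 = 7.9426e+09
Q = 0.4850 * 5.67e-8 * 7.3410 * 4.0106e+11 = 80962.6306 W

80962.6306 W


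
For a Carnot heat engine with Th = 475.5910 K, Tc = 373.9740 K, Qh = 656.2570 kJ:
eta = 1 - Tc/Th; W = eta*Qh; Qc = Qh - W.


eta = 1 - 373.9740/475.5910 = 0.2137
W = 0.2137 * 656.2570 = 140.2189 kJ
Qc = 656.2570 - 140.2189 = 516.0381 kJ

eta = 21.3665%, W = 140.2189 kJ, Qc = 516.0381 kJ


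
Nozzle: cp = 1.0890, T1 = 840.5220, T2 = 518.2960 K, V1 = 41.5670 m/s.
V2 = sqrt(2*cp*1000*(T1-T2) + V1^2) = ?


dT = 322.2260 K
2*cp*1000*dT = 701808.2280
V1^2 = 1727.8155
V2 = sqrt(703536.0435) = 838.7706 m/s

838.7706 m/s


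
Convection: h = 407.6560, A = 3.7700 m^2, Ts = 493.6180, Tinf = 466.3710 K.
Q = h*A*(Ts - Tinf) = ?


dT = 27.2470 K
Q = 407.6560 * 3.7700 * 27.2470 = 41874.9094 W

41874.9094 W


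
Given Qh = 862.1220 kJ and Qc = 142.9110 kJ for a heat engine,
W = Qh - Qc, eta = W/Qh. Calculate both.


W = 862.1220 - 142.9110 = 719.2110 kJ
eta = 719.2110 / 862.1220 = 0.8342 = 83.4233%

W = 719.2110 kJ, eta = 83.4233%


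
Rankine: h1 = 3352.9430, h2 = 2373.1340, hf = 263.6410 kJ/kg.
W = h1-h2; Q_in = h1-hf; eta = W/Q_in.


W = 979.8090 kJ/kg
Q_in = 3089.3020 kJ/kg
eta = 0.3172 = 31.7162%

eta = 31.7162%


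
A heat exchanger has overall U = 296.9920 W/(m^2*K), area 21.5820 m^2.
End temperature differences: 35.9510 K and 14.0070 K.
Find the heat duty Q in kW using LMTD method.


LMTD = 23.2803 K
Q = 296.9920 * 21.5820 * 23.2803 = 149219.2795 W = 149.2193 kW

149.2193 kW


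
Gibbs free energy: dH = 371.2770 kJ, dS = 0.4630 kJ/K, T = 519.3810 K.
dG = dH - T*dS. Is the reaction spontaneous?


T*dS = 519.3810 * 0.4630 = 240.4734 kJ
dG = 371.2770 - 240.4734 = 130.8036 kJ (non-spontaneous)

dG = 130.8036 kJ, non-spontaneous


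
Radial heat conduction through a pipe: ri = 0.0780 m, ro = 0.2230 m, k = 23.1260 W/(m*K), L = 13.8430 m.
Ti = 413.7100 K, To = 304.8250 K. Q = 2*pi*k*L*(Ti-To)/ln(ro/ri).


dT = 108.8850 K
ln(ro/ri) = 1.0505
Q = 2*pi*23.1260*13.8430*108.8850 / 1.0505 = 208496.0957 W

208496.0957 W


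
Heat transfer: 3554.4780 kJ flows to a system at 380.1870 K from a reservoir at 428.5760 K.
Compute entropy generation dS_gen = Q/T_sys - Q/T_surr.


dS_sys = 3554.4780/380.1870 = 9.3493 kJ/K
dS_surr = -3554.4780/428.5760 = -8.2937 kJ/K
dS_gen = 9.3493 - 8.2937 = 1.0556 kJ/K (irreversible)

dS_gen = 1.0556 kJ/K, irreversible


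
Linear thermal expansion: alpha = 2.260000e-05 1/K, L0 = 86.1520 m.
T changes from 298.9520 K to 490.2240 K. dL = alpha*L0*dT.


dT = 191.2720 K
dL = 2.260000e-05 * 86.1520 * 191.2720 = 0.372413 m
L_final = 86.524413 m

dL = 0.372413 m


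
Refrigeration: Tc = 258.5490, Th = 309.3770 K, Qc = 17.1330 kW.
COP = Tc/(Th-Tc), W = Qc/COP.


COP = 258.5490 / 50.8280 = 5.0867
W = 17.1330 / 5.0867 = 3.3682 kW

COP = 5.0867, W = 3.3682 kW


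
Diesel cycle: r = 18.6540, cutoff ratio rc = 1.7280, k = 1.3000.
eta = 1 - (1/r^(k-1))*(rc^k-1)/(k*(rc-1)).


r^(k-1) = 2.4056
rc^k = 2.0361
eta = 0.5449 = 54.4896%

54.4896%


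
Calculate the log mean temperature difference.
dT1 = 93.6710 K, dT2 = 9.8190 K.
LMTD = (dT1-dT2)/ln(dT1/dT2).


dT1/dT2 = 9.5398
ln(dT1/dT2) = 2.2555
LMTD = 83.8520 / 2.2555 = 37.1772 K

37.1772 K


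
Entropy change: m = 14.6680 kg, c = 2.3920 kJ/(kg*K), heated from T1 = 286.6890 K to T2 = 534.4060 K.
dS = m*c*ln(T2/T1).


T2/T1 = 1.8641
ln(T2/T1) = 0.6228
dS = 14.6680 * 2.3920 * 0.6228 = 21.8500 kJ/K

21.8500 kJ/K


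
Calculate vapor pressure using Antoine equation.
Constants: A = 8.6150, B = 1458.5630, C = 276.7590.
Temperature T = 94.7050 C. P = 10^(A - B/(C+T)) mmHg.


C+T = 371.4640
B/(C+T) = 3.9265
log10(P) = 8.6150 - 3.9265 = 4.6885
P = 10^4.6885 = 48806.1045 mmHg

48806.1045 mmHg


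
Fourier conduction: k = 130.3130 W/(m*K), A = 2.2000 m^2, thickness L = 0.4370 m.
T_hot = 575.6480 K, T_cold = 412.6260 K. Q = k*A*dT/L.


dT = 163.0220 K
Q = 130.3130 * 2.2000 * 163.0220 / 0.4370 = 106948.6246 W

106948.6246 W


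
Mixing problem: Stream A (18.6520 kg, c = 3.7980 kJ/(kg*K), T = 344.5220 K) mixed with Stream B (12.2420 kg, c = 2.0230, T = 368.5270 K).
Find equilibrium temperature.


num = 33532.8202
den = 95.6059
Tf = 350.7402 K

350.7402 K


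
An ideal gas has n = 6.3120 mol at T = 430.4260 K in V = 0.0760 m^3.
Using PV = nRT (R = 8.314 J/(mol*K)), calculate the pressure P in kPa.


P = nRT/V = 6.3120 * 8.314 * 430.4260 / 0.0760
= 22587.8819 / 0.0760 = 297208.9718 Pa = 297.2090 kPa

297.2090 kPa


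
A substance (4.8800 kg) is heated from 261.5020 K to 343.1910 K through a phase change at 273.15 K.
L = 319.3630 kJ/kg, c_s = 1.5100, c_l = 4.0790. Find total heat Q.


Q1 (sensible, solid) = 4.8800 * 1.5100 * 11.6480 = 85.8318 kJ
Q2 (latent) = 4.8800 * 319.3630 = 1558.4914 kJ
Q3 (sensible, liquid) = 4.8800 * 4.0790 * 70.0410 = 1394.2025 kJ
Q_total = 3038.5257 kJ

3038.5257 kJ


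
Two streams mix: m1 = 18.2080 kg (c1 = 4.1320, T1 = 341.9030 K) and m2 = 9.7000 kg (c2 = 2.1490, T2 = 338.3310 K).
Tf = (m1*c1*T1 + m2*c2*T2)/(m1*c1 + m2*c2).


num = 32775.8393
den = 96.0808
Tf = 341.1280 K

341.1280 K


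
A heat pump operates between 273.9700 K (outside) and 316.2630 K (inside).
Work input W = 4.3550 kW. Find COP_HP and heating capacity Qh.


COP = 316.2630 / 42.2930 = 7.4779
Qh = 7.4779 * 4.3550 = 32.5663 kW

COP = 7.4779, Qh = 32.5663 kW


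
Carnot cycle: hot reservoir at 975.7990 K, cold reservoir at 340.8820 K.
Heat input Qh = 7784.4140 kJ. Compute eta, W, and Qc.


eta = 1 - 340.8820/975.7990 = 0.6507
W = 0.6507 * 7784.4140 = 5065.0357 kJ
Qc = 7784.4140 - 5065.0357 = 2719.3783 kJ

eta = 65.0664%, W = 5065.0357 kJ, Qc = 2719.3783 kJ


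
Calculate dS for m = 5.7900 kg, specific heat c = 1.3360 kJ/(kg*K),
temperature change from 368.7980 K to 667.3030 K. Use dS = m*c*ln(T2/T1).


T2/T1 = 1.8094
ln(T2/T1) = 0.5930
dS = 5.7900 * 1.3360 * 0.5930 = 4.5871 kJ/K

4.5871 kJ/K


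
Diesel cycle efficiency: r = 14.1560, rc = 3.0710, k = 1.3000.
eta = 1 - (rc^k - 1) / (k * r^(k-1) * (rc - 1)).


r^(k-1) = 2.2145
rc^k = 4.3000
eta = 0.4465 = 44.6520%

44.6520%


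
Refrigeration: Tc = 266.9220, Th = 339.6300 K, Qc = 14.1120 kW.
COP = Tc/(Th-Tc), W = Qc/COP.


COP = 266.9220 / 72.7080 = 3.6712
W = 14.1120 / 3.6712 = 3.8440 kW

COP = 3.6712, W = 3.8440 kW


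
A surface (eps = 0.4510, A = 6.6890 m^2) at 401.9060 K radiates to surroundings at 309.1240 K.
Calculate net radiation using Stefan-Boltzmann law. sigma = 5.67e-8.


T^4 = 2.6091e+10
Tsurr^4 = 9.1313e+09
Q = 0.4510 * 5.67e-8 * 6.6890 * 1.6960e+10 = 2901.0219 W

2901.0219 W


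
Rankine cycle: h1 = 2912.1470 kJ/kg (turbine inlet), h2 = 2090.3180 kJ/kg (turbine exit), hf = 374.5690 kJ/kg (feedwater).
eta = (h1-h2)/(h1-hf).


W = 821.8290 kJ/kg
Q_in = 2537.5780 kJ/kg
eta = 0.3239 = 32.3864%

eta = 32.3864%


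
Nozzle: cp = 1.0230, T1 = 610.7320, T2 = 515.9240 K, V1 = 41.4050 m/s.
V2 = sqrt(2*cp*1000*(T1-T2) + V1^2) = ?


dT = 94.8080 K
2*cp*1000*dT = 193977.1680
V1^2 = 1714.3740
V2 = sqrt(195691.5420) = 442.3704 m/s

442.3704 m/s


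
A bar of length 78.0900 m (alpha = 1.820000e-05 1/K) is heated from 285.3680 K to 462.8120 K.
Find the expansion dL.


dT = 177.4440 K
dL = 1.820000e-05 * 78.0900 * 177.4440 = 0.252190 m
L_final = 78.342190 m

dL = 0.252190 m


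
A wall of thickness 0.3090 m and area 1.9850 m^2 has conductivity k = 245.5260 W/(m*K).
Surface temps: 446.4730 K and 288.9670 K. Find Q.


dT = 157.5060 K
Q = 245.5260 * 1.9850 * 157.5060 / 0.3090 = 248425.7574 W

248425.7574 W


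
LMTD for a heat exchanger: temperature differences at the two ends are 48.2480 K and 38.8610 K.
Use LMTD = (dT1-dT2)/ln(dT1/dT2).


dT1/dT2 = 1.2416
ln(dT1/dT2) = 0.2164
LMTD = 9.3870 / 0.2164 = 43.3854 K

43.3854 K


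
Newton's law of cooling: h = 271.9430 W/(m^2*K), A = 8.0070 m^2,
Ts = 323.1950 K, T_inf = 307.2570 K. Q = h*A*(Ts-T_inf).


dT = 15.9380 K
Q = 271.9430 * 8.0070 * 15.9380 = 34704.1599 W

34704.1599 W


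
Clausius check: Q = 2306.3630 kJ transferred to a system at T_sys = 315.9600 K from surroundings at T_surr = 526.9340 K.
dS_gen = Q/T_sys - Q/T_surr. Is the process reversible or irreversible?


dS_sys = 2306.3630/315.9600 = 7.2995 kJ/K
dS_surr = -2306.3630/526.9340 = -4.3769 kJ/K
dS_gen = 7.2995 - 4.3769 = 2.9226 kJ/K (irreversible)

dS_gen = 2.9226 kJ/K, irreversible


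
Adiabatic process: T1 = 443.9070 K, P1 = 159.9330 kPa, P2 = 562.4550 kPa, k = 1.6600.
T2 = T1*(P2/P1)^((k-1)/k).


(k-1)/k = 0.3976
(P2/P1)^exp = 1.6487
T2 = 443.9070 * 1.6487 = 731.8732 K

731.8732 K


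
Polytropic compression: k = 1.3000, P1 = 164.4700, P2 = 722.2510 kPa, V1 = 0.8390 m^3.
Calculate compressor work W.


(k-1)/k = 0.2308
(P2/P1)^exp = 1.4070
W = 4.3333 * 164.4700 * 0.8390 * (1.4070 - 1) = 243.3661 kJ

243.3661 kJ


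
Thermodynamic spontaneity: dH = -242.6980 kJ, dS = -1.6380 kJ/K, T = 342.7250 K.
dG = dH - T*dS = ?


T*dS = 342.7250 * -1.6380 = -561.3836 kJ
dG = -242.6980 + 561.3836 = 318.6856 kJ (non-spontaneous)

dG = 318.6856 kJ, non-spontaneous


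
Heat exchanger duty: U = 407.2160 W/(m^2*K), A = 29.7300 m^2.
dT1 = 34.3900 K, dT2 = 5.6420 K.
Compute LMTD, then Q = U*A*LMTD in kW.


LMTD = 15.9046 K
Q = 407.2160 * 29.7300 * 15.9046 = 192549.5619 W = 192.5496 kW

192.5496 kW


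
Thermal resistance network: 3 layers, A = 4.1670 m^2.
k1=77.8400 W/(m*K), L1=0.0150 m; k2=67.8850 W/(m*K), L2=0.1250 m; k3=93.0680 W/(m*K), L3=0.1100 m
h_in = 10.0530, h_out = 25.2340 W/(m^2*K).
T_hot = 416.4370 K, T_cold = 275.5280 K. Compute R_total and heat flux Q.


R_conv_in = 1/(10.0530*4.1670) = 0.0239
R_1 = 0.0150/(77.8400*4.1670) = 4.6245e-05
R_2 = 0.1250/(67.8850*4.1670) = 0.0004
R_3 = 0.1100/(93.0680*4.1670) = 0.0003
R_conv_out = 1/(25.2340*4.1670) = 0.0095
R_total = 0.0342 K/W
Q = 140.9090 / 0.0342 = 4125.7495 W

R_total = 0.0342 K/W, Q = 4125.7495 W


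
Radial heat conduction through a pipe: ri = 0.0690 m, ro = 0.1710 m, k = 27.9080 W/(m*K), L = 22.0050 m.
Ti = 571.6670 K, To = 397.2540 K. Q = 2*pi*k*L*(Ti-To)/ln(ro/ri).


dT = 174.4130 K
ln(ro/ri) = 0.9076
Q = 2*pi*27.9080*22.0050*174.4130 / 0.9076 = 741540.4943 W

741540.4943 W


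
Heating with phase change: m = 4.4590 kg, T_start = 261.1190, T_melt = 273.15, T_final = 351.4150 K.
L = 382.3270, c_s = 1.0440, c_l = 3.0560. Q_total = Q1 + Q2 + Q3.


Q1 (sensible, solid) = 4.4590 * 1.0440 * 12.0310 = 56.0067 kJ
Q2 (latent) = 4.4590 * 382.3270 = 1704.7961 kJ
Q3 (sensible, liquid) = 4.4590 * 3.0560 * 78.2650 = 1066.4940 kJ
Q_total = 2827.2967 kJ

2827.2967 kJ


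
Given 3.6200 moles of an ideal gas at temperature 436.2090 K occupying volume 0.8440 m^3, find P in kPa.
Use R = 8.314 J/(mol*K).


P = nRT/V = 3.6200 * 8.314 * 436.2090 / 0.8440
= 13128.4427 / 0.8440 = 15555.0269 Pa = 15.5550 kPa

15.5550 kPa


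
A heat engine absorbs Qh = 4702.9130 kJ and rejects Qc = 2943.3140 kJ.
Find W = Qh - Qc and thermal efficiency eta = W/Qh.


W = 4702.9130 - 2943.3140 = 1759.5990 kJ
eta = 1759.5990 / 4702.9130 = 0.3742 = 37.4151%

W = 1759.5990 kJ, eta = 37.4151%


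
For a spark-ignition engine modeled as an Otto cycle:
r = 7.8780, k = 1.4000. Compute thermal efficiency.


r^(k-1) = 2.2833
eta = 1 - 1/2.2833 = 0.5620 = 56.2041%

56.2041%


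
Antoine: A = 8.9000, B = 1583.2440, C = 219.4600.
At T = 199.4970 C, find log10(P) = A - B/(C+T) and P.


C+T = 418.9570
B/(C+T) = 3.7790
log10(P) = 8.9000 - 3.7790 = 5.1210
P = 10^5.1210 = 132125.5716 mmHg

132125.5716 mmHg


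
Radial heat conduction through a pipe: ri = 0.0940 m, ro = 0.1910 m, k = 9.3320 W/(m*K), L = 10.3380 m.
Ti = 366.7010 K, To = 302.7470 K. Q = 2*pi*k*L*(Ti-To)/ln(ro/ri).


dT = 63.9540 K
ln(ro/ri) = 0.7090
Q = 2*pi*9.3320*10.3380*63.9540 / 0.7090 = 54679.6448 W

54679.6448 W


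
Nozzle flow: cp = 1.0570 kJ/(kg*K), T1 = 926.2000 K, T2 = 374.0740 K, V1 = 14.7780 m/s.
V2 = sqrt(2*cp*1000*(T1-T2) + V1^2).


dT = 552.1260 K
2*cp*1000*dT = 1167194.3640
V1^2 = 218.3893
V2 = sqrt(1167412.7533) = 1080.4688 m/s

1080.4688 m/s


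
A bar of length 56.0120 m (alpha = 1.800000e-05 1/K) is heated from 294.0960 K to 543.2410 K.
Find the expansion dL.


dT = 249.1450 K
dL = 1.800000e-05 * 56.0120 * 249.1450 = 0.251192 m
L_final = 56.263192 m

dL = 0.251192 m


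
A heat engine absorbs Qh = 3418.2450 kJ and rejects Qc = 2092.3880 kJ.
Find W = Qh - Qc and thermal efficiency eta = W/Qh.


W = 3418.2450 - 2092.3880 = 1325.8570 kJ
eta = 1325.8570 / 3418.2450 = 0.3879 = 38.7877%

W = 1325.8570 kJ, eta = 38.7877%


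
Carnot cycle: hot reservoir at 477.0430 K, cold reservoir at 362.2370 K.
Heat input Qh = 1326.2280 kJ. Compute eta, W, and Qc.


eta = 1 - 362.2370/477.0430 = 0.2407
W = 0.2407 * 1326.2280 = 319.1723 kJ
Qc = 1326.2280 - 319.1723 = 1007.0557 kJ

eta = 24.0662%, W = 319.1723 kJ, Qc = 1007.0557 kJ


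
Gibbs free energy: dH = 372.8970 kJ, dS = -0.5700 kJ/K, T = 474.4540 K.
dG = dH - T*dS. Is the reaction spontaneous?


T*dS = 474.4540 * -0.5700 = -270.4388 kJ
dG = 372.8970 + 270.4388 = 643.3358 kJ (non-spontaneous)

dG = 643.3358 kJ, non-spontaneous


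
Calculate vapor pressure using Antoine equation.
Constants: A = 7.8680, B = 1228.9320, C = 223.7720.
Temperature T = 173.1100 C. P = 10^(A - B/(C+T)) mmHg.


C+T = 396.8820
B/(C+T) = 3.0965
log10(P) = 7.8680 - 3.0965 = 4.7715
P = 10^4.7715 = 59092.5920 mmHg

59092.5920 mmHg


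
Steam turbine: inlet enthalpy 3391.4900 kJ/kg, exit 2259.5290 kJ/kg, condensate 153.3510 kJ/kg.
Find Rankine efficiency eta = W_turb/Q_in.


W = 1131.9610 kJ/kg
Q_in = 3238.1390 kJ/kg
eta = 0.3496 = 34.9571%

eta = 34.9571%


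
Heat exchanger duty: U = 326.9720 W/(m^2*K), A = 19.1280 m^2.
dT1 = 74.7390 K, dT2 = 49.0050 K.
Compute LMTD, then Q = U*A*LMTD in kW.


LMTD = 60.9695 K
Q = 326.9720 * 19.1280 * 60.9695 = 381322.9529 W = 381.3230 kW

381.3230 kW


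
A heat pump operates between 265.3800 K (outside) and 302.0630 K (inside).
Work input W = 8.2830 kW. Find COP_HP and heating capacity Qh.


COP = 302.0630 / 36.6830 = 8.2344
Qh = 8.2344 * 8.2830 = 68.2056 kW

COP = 8.2344, Qh = 68.2056 kW


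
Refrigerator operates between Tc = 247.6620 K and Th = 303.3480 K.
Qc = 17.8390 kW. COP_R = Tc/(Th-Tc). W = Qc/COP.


COP = 247.6620 / 55.6860 = 4.4475
W = 17.8390 / 4.4475 = 4.0110 kW

COP = 4.4475, W = 4.0110 kW


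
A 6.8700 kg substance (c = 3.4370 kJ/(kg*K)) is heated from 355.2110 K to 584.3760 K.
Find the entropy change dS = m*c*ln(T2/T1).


T2/T1 = 1.6452
ln(T2/T1) = 0.4978
dS = 6.8700 * 3.4370 * 0.4978 = 11.7549 kJ/K

11.7549 kJ/K


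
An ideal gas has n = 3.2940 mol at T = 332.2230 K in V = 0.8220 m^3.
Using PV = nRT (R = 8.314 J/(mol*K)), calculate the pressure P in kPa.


P = nRT/V = 3.2940 * 8.314 * 332.2230 / 0.8220
= 9098.3641 / 0.8220 = 11068.5694 Pa = 11.0686 kPa

11.0686 kPa


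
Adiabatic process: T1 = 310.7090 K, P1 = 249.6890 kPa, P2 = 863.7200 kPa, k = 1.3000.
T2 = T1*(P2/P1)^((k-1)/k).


(k-1)/k = 0.2308
(P2/P1)^exp = 1.3316
T2 = 310.7090 * 1.3316 = 413.7446 K

413.7446 K


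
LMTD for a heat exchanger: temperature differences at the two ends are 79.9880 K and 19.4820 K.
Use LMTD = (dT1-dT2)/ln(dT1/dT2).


dT1/dT2 = 4.1057
ln(dT1/dT2) = 1.4124
LMTD = 60.5060 / 1.4124 = 42.8396 K

42.8396 K


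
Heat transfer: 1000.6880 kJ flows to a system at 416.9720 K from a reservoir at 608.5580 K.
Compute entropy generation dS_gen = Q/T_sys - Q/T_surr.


dS_sys = 1000.6880/416.9720 = 2.3999 kJ/K
dS_surr = -1000.6880/608.5580 = -1.6444 kJ/K
dS_gen = 2.3999 - 1.6444 = 0.7555 kJ/K (irreversible)

dS_gen = 0.7555 kJ/K, irreversible


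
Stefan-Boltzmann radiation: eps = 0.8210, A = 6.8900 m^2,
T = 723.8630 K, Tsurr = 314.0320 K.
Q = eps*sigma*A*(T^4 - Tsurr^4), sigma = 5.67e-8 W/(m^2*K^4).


T^4 = 2.7455e+11
Tsurr^4 = 9.7251e+09
Q = 0.8210 * 5.67e-8 * 6.8900 * 2.6483e+11 = 84939.2482 W

84939.2482 W


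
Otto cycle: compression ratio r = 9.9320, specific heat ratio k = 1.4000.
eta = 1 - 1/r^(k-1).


r^(k-1) = 2.5050
eta = 1 - 1/2.5050 = 0.6008 = 60.0805%

60.0805%


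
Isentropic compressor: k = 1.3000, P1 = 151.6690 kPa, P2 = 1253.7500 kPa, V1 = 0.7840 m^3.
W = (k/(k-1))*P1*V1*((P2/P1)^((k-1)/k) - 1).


(k-1)/k = 0.2308
(P2/P1)^exp = 1.6281
W = 4.3333 * 151.6690 * 0.7840 * (1.6281 - 1) = 323.6543 kJ

323.6543 kJ


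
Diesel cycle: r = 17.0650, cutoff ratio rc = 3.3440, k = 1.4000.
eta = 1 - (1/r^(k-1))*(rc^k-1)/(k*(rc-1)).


r^(k-1) = 3.1106
rc^k = 5.4197
eta = 0.5670 = 56.7026%

56.7026%


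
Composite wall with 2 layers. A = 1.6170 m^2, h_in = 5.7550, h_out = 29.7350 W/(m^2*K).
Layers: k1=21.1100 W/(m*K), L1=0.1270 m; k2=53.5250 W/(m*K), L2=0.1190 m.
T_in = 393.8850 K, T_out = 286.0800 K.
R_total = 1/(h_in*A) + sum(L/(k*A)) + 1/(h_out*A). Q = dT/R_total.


R_conv_in = 1/(5.7550*1.6170) = 0.1075
R_1 = 0.1270/(21.1100*1.6170) = 0.0037
R_2 = 0.1190/(53.5250*1.6170) = 0.0014
R_conv_out = 1/(29.7350*1.6170) = 0.0208
R_total = 0.1334 K/W
Q = 107.8050 / 0.1334 = 808.4186 W

R_total = 0.1334 K/W, Q = 808.4186 W
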